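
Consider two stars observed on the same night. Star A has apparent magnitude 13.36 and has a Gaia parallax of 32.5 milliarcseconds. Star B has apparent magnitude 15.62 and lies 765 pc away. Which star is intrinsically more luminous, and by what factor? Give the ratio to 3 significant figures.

Star B is more luminous, by a factor of 77.1.

Star A: p = 32.5 mas = 0.0325″ → d = 1/p = 30.77 pc
Star A: M = m − 5 log₁₀ d + 5 = 13.36 − 5·1.4881 + 5 = 10.919
Star B: M = m − 5 log₁₀ d + 5 = 15.62 − 5·2.8837 + 5 = 6.202
ΔM = M_A − M_B = 10.919 − (6.202) = 4.718; smaller M is more luminous → Star B.
L ratio = 10^(0.4 |ΔM|) = 10^1.887 = 77.11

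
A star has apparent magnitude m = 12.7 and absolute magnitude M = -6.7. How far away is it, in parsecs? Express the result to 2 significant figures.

d ≈ 76000 pc

μ = m − M = 19.400
m − M = 5 log₁₀ d − 5
log₁₀ d = (m − M)/5 + 1 = 4.8800
d = 10^4.8800 = 75860 pc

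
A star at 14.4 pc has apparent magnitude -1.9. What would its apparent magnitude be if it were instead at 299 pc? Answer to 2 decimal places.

m ≈ 4.69

Flux ∝ 1/d², so Δm = 5 log₁₀(d₂/d₁) = 5 log₁₀(299/14.4) = 6.587
m₂ = m₁ + Δm = -1.9 + (6.587) = 4.687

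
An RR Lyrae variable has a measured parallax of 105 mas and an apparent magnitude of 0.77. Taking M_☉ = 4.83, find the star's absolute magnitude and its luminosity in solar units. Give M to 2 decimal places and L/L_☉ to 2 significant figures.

M ≈ 0.88; L/L_☉ ≈ 38

d = 1/p = 1000/105 mas = 9.524 pc
M = m − 5 log₁₀ d + 5 = 0.77 − 5·0.9788 + 5 = 0.876
M − M_☉ = 0.876 − 4.83 = -3.954
L/L_☉ = 10^(−0.4 × -3.954) = 38.16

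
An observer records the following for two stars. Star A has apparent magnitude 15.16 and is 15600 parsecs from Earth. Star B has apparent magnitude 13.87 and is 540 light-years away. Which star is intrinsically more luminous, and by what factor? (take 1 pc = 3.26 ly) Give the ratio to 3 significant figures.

Star A: M = m − 5 log₁₀ d + 5 = 15.16 − 5·4.1931 + 5 = -0.806
Star B: d = 540 ly / 3.26 = 165.6 pc
Star B: M = m − 5 log₁₀ d + 5 = 13.87 − 5·2.2192 + 5 = 7.774
ΔM = M_A − M_B = -0.806 − (7.774) = -8.580; smaller M is more luminous → Star A.
L ratio = 10^(0.4 |ΔM|) = 10^3.432 = 2703

Star A is more luminous, by a factor of 2700.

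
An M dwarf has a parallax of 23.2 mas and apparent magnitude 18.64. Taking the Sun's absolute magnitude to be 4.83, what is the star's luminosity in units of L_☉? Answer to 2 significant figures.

d = 1/p = 1000/23.2 mas = 43.10 pc
M = m − 5 log₁₀ d + 5 = 18.64 − 5·1.6345 + 5 = 15.467
M − M_☉ = 15.467 − 4.83 = 10.637
L/L_☉ = 10^(−0.4 × 10.637) = 5.559×10^-5

L/L_☉ ≈ 5.6×10^-5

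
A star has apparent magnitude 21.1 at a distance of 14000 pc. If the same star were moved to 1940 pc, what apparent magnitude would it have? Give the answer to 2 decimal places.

Flux ∝ 1/d², so Δm = 5 log₁₀(d₂/d₁) = 5 log₁₀(1940/14000) = -4.292
m₂ = m₁ + Δm = 21.1 + (-4.292) = 16.808

m ≈ 16.81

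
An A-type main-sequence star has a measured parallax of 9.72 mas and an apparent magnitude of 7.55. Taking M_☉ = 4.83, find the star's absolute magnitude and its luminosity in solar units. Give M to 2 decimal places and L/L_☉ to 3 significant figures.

M ≈ 2.49; L/L_☉ ≈ 8.64

d = 1/p = 1000/9.72 mas = 102.9 pc
M = m − 5 log₁₀ d + 5 = 7.55 − 5·2.0123 + 5 = 2.488
M − M_☉ = 2.488 − 4.83 = -2.342
L/L_☉ = 10^(−0.4 × -2.342) = 8.643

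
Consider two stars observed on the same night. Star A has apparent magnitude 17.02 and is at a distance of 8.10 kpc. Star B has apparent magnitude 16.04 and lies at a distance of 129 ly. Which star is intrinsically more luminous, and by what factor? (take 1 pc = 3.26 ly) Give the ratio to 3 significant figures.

Star A: d = 8.10 kpc = 8100 pc
Star A: M = m − 5 log₁₀ d + 5 = 17.02 − 5·3.9085 + 5 = 2.478
Star B: d = 129 ly / 3.26 = 39.57 pc
Star B: M = m − 5 log₁₀ d + 5 = 16.04 − 5·1.5974 + 5 = 13.053
ΔM = M_A − M_B = 2.478 − (13.053) = -10.576; smaller M is more luminous → Star A.
L ratio = 10^(0.4 |ΔM|) = 10^4.230 = 16990

Star A is more luminous, by a factor of 17000.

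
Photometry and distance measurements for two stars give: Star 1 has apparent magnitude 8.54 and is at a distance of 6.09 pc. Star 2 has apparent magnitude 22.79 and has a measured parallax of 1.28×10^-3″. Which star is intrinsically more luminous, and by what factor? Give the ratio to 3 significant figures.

Star 1 is more luminous, by a factor of 30.5.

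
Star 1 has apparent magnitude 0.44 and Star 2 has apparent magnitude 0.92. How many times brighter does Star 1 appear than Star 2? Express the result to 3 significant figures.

Δm = 0.44 − (0.92) = -0.48
Flux ratio = 10^(−0.4 Δm) = 10^(−0.4 × -0.48) = 10^0.192 = 1.556

1.56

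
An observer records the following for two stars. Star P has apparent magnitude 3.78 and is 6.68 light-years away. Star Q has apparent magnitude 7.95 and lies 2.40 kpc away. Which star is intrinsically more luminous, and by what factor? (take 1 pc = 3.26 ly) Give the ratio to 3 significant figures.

Star P: d = 6.68 ly / 3.26 = 2.049 pc
Star P: M = m − 5 log₁₀ d + 5 = 3.78 − 5·0.3116 + 5 = 7.222
Star Q: d = 2.40 kpc = 2400 pc
Star Q: M = m − 5 log₁₀ d + 5 = 7.95 − 5·3.3802 + 5 = -3.951
ΔM = M_P − M_Q = 7.222 − (-3.951) = 11.173; smaller M is more luminous → Star Q.
L ratio = 10^(0.4 |ΔM|) = 10^4.469 = 29460

Star Q is more luminous, by a factor of 29500.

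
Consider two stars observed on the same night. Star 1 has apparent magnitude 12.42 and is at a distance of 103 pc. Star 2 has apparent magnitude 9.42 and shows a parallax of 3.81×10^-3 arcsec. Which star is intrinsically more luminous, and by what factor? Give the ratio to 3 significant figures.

Star 1: M = m − 5 log₁₀ d + 5 = 12.42 − 5·2.0128 + 5 = 7.356
Star 2: d = 1/p = 1/3.81×10^-3″ = 262.5 pc
Star 2: M = m − 5 log₁₀ d + 5 = 9.42 − 5·2.4191 + 5 = 2.325
ΔM = M_1 − M_2 = 7.356 − (2.325) = 5.031; smaller M is more luminous → Star 2.
L ratio = 10^(0.4 |ΔM|) = 10^2.012 = 102.9

Star 2 is more luminous, by a factor of 103.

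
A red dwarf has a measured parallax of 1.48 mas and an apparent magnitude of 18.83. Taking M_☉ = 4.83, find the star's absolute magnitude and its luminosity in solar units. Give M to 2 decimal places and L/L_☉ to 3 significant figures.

M ≈ 9.68; L/L_☉ ≈ 0.0115

d = 1/p = 1000/1.48 mas = 675.7 pc
M = m − 5 log₁₀ d + 5 = 18.83 − 5·2.8297 + 5 = 9.681
M − M_☉ = 9.681 − 4.83 = 4.851
L/L_☉ = 10^(−0.4 × 4.851) = 0.01147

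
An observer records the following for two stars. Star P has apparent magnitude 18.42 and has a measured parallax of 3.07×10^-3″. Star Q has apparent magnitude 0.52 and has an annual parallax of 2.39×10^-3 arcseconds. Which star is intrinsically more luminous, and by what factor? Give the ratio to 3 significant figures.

Star P: d = 1/p = 1/3.07×10^-3″ = 325.7 pc
Star P: M = m − 5 log₁₀ d + 5 = 18.42 − 5·2.5129 + 5 = 10.856
Star Q: d = 1/p = 1/2.39×10^-3″ = 418.4 pc
Star Q: M = m − 5 log₁₀ d + 5 = 0.52 − 5·2.6216 + 5 = -7.588
ΔM = M_P − M_Q = 10.856 − (-7.588) = 18.444; smaller M is more luminous → Star Q.
L ratio = 10^(0.4 |ΔM|) = 10^7.377 = 2.385×10^7

Star Q is more luminous, by a factor of 2.38×10^7.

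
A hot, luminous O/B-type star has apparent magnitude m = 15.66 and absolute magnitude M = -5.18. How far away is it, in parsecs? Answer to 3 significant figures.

μ = m − M = 20.840
m − M = 5 log₁₀ d − 5
log₁₀ d = (m − M)/5 + 1 = 5.1680
d = 10^5.1680 = 147200 pc

d ≈ 147000 pc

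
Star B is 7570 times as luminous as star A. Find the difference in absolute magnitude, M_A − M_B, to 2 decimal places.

M_A − M_B ≈ 9.70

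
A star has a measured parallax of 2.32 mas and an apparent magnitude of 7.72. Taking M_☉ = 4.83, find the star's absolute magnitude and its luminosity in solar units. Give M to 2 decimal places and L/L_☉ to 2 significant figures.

M ≈ -0.45; L/L_☉ ≈ 130

d = 1/p = 1000/2.32 mas = 431.0 pc
M = m − 5 log₁₀ d + 5 = 7.72 − 5·2.6345 + 5 = -0.453
M − M_☉ = -0.453 − 4.83 = -5.283
L/L_☉ = 10^(−0.4 × -5.283) = 129.7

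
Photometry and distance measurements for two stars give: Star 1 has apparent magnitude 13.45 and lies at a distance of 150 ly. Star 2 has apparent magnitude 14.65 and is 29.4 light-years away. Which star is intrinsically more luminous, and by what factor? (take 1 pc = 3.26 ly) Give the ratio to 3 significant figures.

Star 1: d = 150 ly / 3.26 = 46.01 pc
Star 1: M = m − 5 log₁₀ d + 5 = 13.45 − 5·1.6629 + 5 = 10.136
Star 2: d = 29.4 ly / 3.26 = 9.018 pc
Star 2: M = m − 5 log₁₀ d + 5 = 14.65 − 5·0.9551 + 5 = 14.874
ΔM = M_1 − M_2 = 10.136 − (14.874) = -4.739; smaller M is more luminous → Star 1.
L ratio = 10^(0.4 |ΔM|) = 10^1.895 = 78.61

Star 1 is more luminous, by a factor of 78.6.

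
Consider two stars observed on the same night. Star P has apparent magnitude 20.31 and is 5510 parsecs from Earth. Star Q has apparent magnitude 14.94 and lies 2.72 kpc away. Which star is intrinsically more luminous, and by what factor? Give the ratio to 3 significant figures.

Star P: M = m − 5 log₁₀ d + 5 = 20.31 − 5·3.7412 + 5 = 6.604
Star Q: d = 2.72 kpc = 2720 pc
Star Q: M = m − 5 log₁₀ d + 5 = 14.94 − 5·3.4346 + 5 = 2.767
ΔM = M_P − M_Q = 6.604 − (2.767) = 3.837; smaller M is more luminous → Star Q.
L ratio = 10^(0.4 |ΔM|) = 10^1.535 = 34.26

Star Q is more luminous, by a factor of 34.3.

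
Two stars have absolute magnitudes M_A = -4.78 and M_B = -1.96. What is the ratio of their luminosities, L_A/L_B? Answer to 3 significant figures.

L_A/L_B ≈ 13.4

ΔM = M_A − M_B = -2.82
L_A/L_B = 10^(−0.4 ΔM) = 10^1.128 = 13.43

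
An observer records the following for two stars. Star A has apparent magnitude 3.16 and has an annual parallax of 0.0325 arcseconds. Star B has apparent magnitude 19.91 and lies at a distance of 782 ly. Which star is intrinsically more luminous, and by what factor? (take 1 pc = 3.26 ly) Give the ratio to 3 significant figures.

Star A is more luminous, by a factor of 82500.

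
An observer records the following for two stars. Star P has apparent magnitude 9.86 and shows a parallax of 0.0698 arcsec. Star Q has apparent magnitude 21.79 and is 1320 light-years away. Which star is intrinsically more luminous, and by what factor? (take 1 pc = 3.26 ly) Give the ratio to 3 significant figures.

Star P: d = 1/p = 1/0.0698″ = 14.33 pc
Star P: M = m − 5 log₁₀ d + 5 = 9.86 − 5·1.1561 + 5 = 9.079
Star Q: d = 1320 ly / 3.26 = 404.9 pc
Star Q: M = m − 5 log₁₀ d + 5 = 21.79 − 5·2.6074 + 5 = 13.753
ΔM = M_P − M_Q = 9.079 − (13.753) = -4.674; smaller M is more luminous → Star P.
L ratio = 10^(0.4 |ΔM|) = 10^1.870 = 74.06

Star P is more luminous, by a factor of 74.1.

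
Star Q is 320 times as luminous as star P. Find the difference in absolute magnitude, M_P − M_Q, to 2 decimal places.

M_P − M_Q ≈ 6.26

Pogson: ΔM = −2.5 log₁₀(ratio) = −2.5 log₁₀(320) = −2.5 × 2.5051 = -6.263
Star Q is brighter so has the smaller magnitude: M_P − M_Q is positive.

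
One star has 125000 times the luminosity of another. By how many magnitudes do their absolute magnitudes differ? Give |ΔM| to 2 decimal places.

|ΔM| ≈ 12.74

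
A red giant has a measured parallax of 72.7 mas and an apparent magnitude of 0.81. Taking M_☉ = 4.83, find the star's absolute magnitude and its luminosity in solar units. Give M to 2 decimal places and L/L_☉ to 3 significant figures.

M ≈ 0.12; L/L_☉ ≈ 76.7

d = 1/p = 1000/72.7 mas = 13.76 pc
M = m − 5 log₁₀ d + 5 = 0.81 − 5·1.1385 + 5 = 0.118
M − M_☉ = 0.118 − 4.83 = -4.712
L/L_☉ = 10^(−0.4 × -4.712) = 76.72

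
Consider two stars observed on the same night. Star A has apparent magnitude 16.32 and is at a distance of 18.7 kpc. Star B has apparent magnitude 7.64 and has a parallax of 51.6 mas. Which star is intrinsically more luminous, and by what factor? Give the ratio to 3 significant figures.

Star A is more luminous, by a factor of 314.

Star A: d = 18.7 kpc = 18700 pc
Star A: M = m − 5 log₁₀ d + 5 = 16.32 − 5·4.2718 + 5 = -0.039
Star B: p = 51.6 mas = 0.0516″ → d = 1/p = 19.38 pc
Star B: M = m − 5 log₁₀ d + 5 = 7.64 − 5·1.2874 + 5 = 6.203
ΔM = M_A − M_B = -0.039 − (6.203) = -6.242; smaller M is more luminous → Star A.
L ratio = 10^(0.4 |ΔM|) = 10^2.497 = 314.0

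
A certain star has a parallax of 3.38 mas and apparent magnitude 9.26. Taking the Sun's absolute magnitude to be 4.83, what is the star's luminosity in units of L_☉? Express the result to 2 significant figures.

d = 1/p = 1000/3.38 mas = 295.9 pc
M = m − 5 log₁₀ d + 5 = 9.26 − 5·2.4711 + 5 = 1.905
M − M_☉ = 1.905 − 4.83 = -2.925
L/L_☉ = 10^(−0.4 × -2.925) = 14.80

L/L_☉ ≈ 15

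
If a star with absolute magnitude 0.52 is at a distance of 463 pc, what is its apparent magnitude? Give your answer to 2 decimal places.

m = M + 5 log₁₀ d − 5 = 0.52 + 5·2.6656 − 5 = 8.848

m ≈ 8.85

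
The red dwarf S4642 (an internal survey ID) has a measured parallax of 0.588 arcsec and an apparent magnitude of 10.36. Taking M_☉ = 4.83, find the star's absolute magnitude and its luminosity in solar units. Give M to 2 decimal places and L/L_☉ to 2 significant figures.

d = 1/p = 1/0.588″ = 1.701 pc
M = m − 5 log₁₀ d + 5 = 10.36 − 5·0.2306 + 5 = 14.207
M − M_☉ = 14.207 − 4.83 = 9.377
L/L_☉ = 10^(−0.4 × 9.377) = 1.775×10^-4

M ≈ 14.21; L/L_☉ ≈ 1.8×10^-4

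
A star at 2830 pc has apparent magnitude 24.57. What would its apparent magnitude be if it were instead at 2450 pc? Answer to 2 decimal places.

Flux ∝ 1/d², so Δm = 5 log₁₀(d₂/d₁) = 5 log₁₀(2450/2830) = -0.313
m₂ = m₁ + Δm = 24.57 + (-0.313) = 24.257

m ≈ 24.26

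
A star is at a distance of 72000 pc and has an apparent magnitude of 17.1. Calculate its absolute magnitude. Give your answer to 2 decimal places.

5 log₁₀(d/10 pc) = 5 log₁₀(72000) − 5 = 19.287
M = m − 5 log₁₀(d/10) = 17.1 − 19.287 = -2.187

M ≈ -2.19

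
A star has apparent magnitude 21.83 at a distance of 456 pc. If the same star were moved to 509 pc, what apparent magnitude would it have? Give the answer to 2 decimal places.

Flux ∝ 1/d², so Δm = 5 log₁₀(d₂/d₁) = 5 log₁₀(509/456) = 0.239
m₂ = m₁ + Δm = 21.83 + (0.239) = 22.069

m ≈ 22.07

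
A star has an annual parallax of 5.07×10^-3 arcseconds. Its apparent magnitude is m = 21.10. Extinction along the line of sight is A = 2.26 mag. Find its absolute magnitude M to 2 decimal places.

d = 1/p = 1/5.07×10^-3″ = 197.2 pc
5 log₁₀(d/10 pc) = 5 log₁₀(197.2) − 5 = 6.475
M = m − 5 log₁₀(d/10) − A = 21.10 − 6.475 − 2.26 = 12.365

M ≈ 12.37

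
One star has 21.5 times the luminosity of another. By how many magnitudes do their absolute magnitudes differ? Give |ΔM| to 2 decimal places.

Pogson: ΔM = −2.5 log₁₀(ratio) = −2.5 log₁₀(21.5) = −2.5 × 1.3324 = -3.331

|ΔM| ≈ 3.33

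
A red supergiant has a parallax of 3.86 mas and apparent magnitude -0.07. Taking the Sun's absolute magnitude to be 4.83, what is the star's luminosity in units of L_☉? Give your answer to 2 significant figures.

d = 1/p = 1000/3.86 mas = 259.1 pc
M = m − 5 log₁₀ d + 5 = -0.07 − 5·2.4134 + 5 = -7.137
M − M_☉ = -7.137 − 4.83 = -11.967
L/L_☉ = 10^(−0.4 × -11.967) = 61210

L/L_☉ ≈ 61000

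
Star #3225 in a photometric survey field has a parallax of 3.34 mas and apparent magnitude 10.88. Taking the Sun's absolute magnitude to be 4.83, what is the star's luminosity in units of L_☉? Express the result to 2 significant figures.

L/L_☉ ≈ 3.4

d = 1/p = 1000/3.34 mas = 299.4 pc
M = m − 5 log₁₀ d + 5 = 10.88 − 5·2.4763 + 5 = 3.499
M − M_☉ = 3.499 − 4.83 = -1.331
L/L_☉ = 10^(−0.4 × -1.331) = 3.408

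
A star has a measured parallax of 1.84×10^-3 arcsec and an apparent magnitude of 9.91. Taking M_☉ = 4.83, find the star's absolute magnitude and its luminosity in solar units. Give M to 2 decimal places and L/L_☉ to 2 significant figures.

M ≈ 1.23; L/L_☉ ≈ 27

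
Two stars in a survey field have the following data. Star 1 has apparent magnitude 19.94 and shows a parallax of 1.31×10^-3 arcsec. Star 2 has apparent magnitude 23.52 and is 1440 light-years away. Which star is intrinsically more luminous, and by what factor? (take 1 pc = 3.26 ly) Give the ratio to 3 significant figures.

Star 1: d = 1/p = 1/1.31×10^-3″ = 763.4 pc
Star 1: M = m − 5 log₁₀ d + 5 = 19.94 − 5·2.8827 + 5 = 10.526
Star 2: d = 1440 ly / 3.26 = 441.7 pc
Star 2: M = m − 5 log₁₀ d + 5 = 23.52 − 5·2.6451 + 5 = 15.294
ΔM = M_1 − M_2 = 10.526 − (15.294) = -4.768; smaller M is more luminous → Star 1.
L ratio = 10^(0.4 |ΔM|) = 10^1.907 = 80.75

Star 1 is more luminous, by a factor of 80.8.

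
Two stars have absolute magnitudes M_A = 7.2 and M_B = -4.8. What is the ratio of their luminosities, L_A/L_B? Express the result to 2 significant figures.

ΔM = M_A − M_B = 12.0
L_A/L_B = 10^(−0.4 ΔM) = 10^-4.800 = 1.585×10^-5

L_A/L_B ≈ 1.6×10^-5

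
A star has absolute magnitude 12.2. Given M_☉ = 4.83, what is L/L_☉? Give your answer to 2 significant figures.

M − M_☉ = 12.2 − 4.83 = 7.370
L/L_☉ = 10^(−0.4 (M − M_☉)) = 10^-2.948 = 1.127×10^-3

L/L_☉ ≈ 1.1×10^-3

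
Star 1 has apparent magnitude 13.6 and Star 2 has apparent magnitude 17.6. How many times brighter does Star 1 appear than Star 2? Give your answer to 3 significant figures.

39.8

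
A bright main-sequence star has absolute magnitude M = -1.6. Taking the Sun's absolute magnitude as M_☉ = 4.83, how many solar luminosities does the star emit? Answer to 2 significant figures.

L/L_☉ ≈ 370

M − M_☉ = -1.6 − 4.83 = -6.430
L/L_☉ = 10^(−0.4 (M − M_☉)) = 10^2.572 = 373.3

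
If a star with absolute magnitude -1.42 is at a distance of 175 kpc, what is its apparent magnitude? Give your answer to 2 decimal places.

d = 175 kpc = 175000 pc
m = M + 5 log₁₀ d − 5 = -1.42 + 5·5.2430 − 5 = 19.795

m ≈ 19.80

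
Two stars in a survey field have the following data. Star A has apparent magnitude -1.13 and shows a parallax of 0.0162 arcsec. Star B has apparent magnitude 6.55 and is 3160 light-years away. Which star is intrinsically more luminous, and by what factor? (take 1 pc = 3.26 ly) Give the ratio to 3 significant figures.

Star A is more luminous, by a factor of 4.79.

Star A: d = 1/p = 1/0.0162″ = 61.73 pc
Star A: M = m − 5 log₁₀ d + 5 = -1.13 − 5·1.7905 + 5 = -5.082
Star B: d = 3160 ly / 3.26 = 969.3 pc
Star B: M = m − 5 log₁₀ d + 5 = 6.55 − 5·2.9865 + 5 = -3.382
ΔM = M_A − M_B = -5.082 − (-3.382) = -1.700; smaller M is more luminous → Star A.
L ratio = 10^(0.4 |ΔM|) = 10^0.680 = 4.787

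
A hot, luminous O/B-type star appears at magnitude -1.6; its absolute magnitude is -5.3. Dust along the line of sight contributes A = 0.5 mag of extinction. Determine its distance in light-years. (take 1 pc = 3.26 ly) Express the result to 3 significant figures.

m − M = 5 log₁₀(d/10 pc) + A  ⇒  -1.6 − (-5.3) − 0.5 = 5 log₁₀(d/10)
3.200 = 5 log₁₀(d/10)
log₁₀ d = (m − M − A)/5 + 1 = 1.6400
d = 10^1.6400 = 43.65 pc
= 142.3 ly

d ≈ 142 ly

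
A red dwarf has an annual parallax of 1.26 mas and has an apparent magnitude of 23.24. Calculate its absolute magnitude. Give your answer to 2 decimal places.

M ≈ 13.74

p = 1.26 mas = 1.26×10^-3″ → d = 1/p = 793.7 pc
5 log₁₀(d/10 pc) = 5 log₁₀(793.7) − 5 = 9.498
M = m − 5 log₁₀(d/10) = 23.24 − 9.498 = 13.742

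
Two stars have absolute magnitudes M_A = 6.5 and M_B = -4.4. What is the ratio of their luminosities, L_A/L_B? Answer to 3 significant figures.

L_A/L_B ≈ 4.37×10^-5

ΔM = M_A − M_B = 10.9
L_A/L_B = 10^(−0.4 ΔM) = 10^-4.360 = 4.365×10^-5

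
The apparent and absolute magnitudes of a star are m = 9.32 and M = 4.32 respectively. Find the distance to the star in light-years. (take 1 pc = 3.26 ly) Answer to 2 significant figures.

d ≈ 330 ly

μ = m − M = 5.000
m − M = 5 log₁₀ d − 5
log₁₀ d = (m − M)/5 + 1 = 2.0000
d = 10^2.0000 = 100.0 pc
= 326.0 ly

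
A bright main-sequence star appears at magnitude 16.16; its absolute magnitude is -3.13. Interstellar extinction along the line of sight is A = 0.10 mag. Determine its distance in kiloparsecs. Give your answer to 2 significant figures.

m − M = 5 log₁₀(d/10 pc) + A  ⇒  16.16 − (-3.13) − 0.10 = 5 log₁₀(d/10)
19.190 = 5 log₁₀(d/10)
log₁₀ d = (m − M − A)/5 + 1 = 4.8380
d = 10^4.8380 = 68870 pc
= 68.87 kpc

d ≈ 69 kpc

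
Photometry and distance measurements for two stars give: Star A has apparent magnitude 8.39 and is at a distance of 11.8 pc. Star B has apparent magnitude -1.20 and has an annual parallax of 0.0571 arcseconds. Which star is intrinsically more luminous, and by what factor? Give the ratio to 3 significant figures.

Star A: M = m − 5 log₁₀ d + 5 = 8.39 − 5·1.0719 + 5 = 8.031
Star B: d = 1/p = 1/0.0571″ = 17.51 pc
Star B: M = m − 5 log₁₀ d + 5 = -1.20 − 5·1.2434 + 5 = -2.417
ΔM = M_A − M_B = 8.031 − (-2.417) = 10.447; smaller M is more luminous → Star B.
L ratio = 10^(0.4 |ΔM|) = 10^4.179 = 15100

Star B is more luminous, by a factor of 15100.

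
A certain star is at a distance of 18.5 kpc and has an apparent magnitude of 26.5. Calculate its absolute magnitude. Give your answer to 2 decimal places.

d = 18.5 kpc = 18500 pc
5 log₁₀(d/10 pc) = 5 log₁₀(18500) − 5 = 16.336
M = m − 5 log₁₀(d/10) = 26.5 − 16.336 = 10.164

M ≈ 10.16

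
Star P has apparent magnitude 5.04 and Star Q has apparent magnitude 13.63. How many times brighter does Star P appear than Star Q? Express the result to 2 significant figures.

2700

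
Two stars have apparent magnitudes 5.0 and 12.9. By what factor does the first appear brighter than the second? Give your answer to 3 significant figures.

Δm = 5.0 − (12.9) = -7.9
Flux ratio = 10^(−0.4 Δm) = 10^(−0.4 × -7.9) = 10^3.160 = 1445

1450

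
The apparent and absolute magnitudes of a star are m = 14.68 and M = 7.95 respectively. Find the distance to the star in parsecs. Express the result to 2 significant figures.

d ≈ 220 pc

μ = m − M = 6.730
m − M = 5 log₁₀ d − 5
log₁₀ d = (m − M)/5 + 1 = 2.3460
d = 10^2.3460 = 221.8 pc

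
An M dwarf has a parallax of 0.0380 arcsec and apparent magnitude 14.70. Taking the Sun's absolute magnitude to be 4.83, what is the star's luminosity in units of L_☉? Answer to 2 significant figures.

L/L_☉ ≈ 7.8×10^-4

d = 1/p = 1/0.0380″ = 26.32 pc
M = m − 5 log₁₀ d + 5 = 14.70 − 5·1.4202 + 5 = 12.599
M − M_☉ = 12.599 − 4.83 = 7.769
L/L_☉ = 10^(−0.4 × 7.769) = 7.806×10^-4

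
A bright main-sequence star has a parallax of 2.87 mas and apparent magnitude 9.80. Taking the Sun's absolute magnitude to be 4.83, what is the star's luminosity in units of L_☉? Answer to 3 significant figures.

L/L_☉ ≈ 12.5

d = 1/p = 1000/2.87 mas = 348.4 pc
M = m − 5 log₁₀ d + 5 = 9.80 − 5·2.5421 + 5 = 2.089
M − M_☉ = 2.089 − 4.83 = -2.741
L/L_☉ = 10^(−0.4 × -2.741) = 12.48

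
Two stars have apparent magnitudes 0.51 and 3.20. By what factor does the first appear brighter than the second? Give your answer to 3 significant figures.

11.9

Magnitude difference = -2.69
Flux ratio = 10^(−0.4 Δm) = 10^(−0.4 × -2.69) = 10^1.076 = 11.91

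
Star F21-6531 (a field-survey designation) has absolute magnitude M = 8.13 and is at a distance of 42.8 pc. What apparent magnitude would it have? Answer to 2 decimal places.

m ≈ 11.29

m = M + 5 log₁₀ d − 5 = 8.13 + 5·1.6314 − 5 = 11.287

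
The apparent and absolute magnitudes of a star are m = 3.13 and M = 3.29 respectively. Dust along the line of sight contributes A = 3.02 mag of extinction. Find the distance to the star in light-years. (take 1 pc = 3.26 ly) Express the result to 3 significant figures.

d ≈ 7.54 ly

m − M = 5 log₁₀(d/10 pc) + A  ⇒  3.13 − (3.29) − 3.02 = 5 log₁₀(d/10)
-3.180 = 5 log₁₀(d/10)
log₁₀ d = (m − M − A)/5 + 1 = 0.3640
d = 10^0.3640 = 2.312 pc
= 7.537 ly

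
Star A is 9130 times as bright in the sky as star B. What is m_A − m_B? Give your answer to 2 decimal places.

Pogson: Δm = −2.5 log₁₀(ratio) = −2.5 log₁₀(9130) = −2.5 × 3.9605 = -9.901
Star A is brighter, so it has the smaller magnitude: the difference is negative.

m_A − m_B ≈ -9.90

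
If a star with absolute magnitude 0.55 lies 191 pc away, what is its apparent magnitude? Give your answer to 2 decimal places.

m ≈ 6.96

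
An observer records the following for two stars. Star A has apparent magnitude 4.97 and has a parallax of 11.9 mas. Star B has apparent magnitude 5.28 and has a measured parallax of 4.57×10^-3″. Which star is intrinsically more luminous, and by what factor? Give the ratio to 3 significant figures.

Star B is more luminous, by a factor of 5.10.

Star A: p = 11.9 mas = 0.0119″ → d = 1/p = 84.03 pc
Star A: M = m − 5 log₁₀ d + 5 = 4.97 − 5·1.9245 + 5 = 0.348
Star B: d = 1/p = 1/4.57×10^-3″ = 218.8 pc
Star B: M = m − 5 log₁₀ d + 5 = 5.28 − 5·2.3401 + 5 = -1.420
ΔM = M_A − M_B = 0.348 − (-1.420) = 1.768; smaller M is more luminous → Star B.
L ratio = 10^(0.4 |ΔM|) = 10^0.707 = 5.096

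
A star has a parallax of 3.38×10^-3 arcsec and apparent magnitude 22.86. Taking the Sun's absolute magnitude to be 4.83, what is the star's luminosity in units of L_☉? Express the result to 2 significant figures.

L/L_☉ ≈ 5.4×10^-5

d = 1/p = 1/3.38×10^-3″ = 295.9 pc
M = m − 5 log₁₀ d + 5 = 22.86 − 5·2.4711 + 5 = 15.505
M − M_☉ = 15.505 − 4.83 = 10.675
L/L_☉ = 10^(−0.4 × 10.675) = 5.372×10^-5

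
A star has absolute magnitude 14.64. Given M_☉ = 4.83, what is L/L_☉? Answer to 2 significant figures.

L/L_☉ ≈ 1.2×10^-4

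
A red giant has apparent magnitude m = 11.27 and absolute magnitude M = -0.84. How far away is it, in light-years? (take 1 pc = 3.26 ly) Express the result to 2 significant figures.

d ≈ 8600 ly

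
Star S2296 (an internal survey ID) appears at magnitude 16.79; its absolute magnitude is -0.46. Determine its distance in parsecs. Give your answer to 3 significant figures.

Distance modulus: m − M = 16.79 − (-0.46) = 17.250
m − M = 5 log₁₀ d − 5
log₁₀ d = (m − M)/5 + 1 = 4.4500
d = 10^4.4500 = 28180 pc

d ≈ 28200 pc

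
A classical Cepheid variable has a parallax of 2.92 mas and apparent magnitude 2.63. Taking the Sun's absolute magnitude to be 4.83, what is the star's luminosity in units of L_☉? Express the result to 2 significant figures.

d = 1/p = 1000/2.92 mas = 342.5 pc
M = m − 5 log₁₀ d + 5 = 2.63 − 5·2.5346 + 5 = -5.043
M − M_☉ = -5.043 − 4.83 = -9.873
L/L_☉ = 10^(−0.4 × -9.873) = 8897

L/L_☉ ≈ 8900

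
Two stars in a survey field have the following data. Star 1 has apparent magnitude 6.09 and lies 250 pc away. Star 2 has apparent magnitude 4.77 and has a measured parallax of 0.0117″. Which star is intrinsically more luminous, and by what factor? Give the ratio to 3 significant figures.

Star 1 is more luminous, by a factor of 2.54.

Star 1: M = m − 5 log₁₀ d + 5 = 6.09 − 5·2.3979 + 5 = -0.900
Star 2: d = 1/p = 1/0.0117″ = 85.47 pc
Star 2: M = m − 5 log₁₀ d + 5 = 4.77 − 5·1.9318 + 5 = 0.111
ΔM = M_1 − M_2 = -0.900 − (0.111) = -1.011; smaller M is more luminous → Star 1.
L ratio = 10^(0.4 |ΔM|) = 10^0.404 = 2.537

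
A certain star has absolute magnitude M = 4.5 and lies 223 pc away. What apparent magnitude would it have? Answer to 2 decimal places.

m = M + 5 log₁₀ d − 5 = 4.5 + 5·2.3483 − 5 = 11.242

m ≈ 11.24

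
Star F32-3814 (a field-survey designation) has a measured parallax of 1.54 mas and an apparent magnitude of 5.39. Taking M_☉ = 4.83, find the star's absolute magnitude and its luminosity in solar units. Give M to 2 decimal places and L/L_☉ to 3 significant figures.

M ≈ -3.67; L/L_☉ ≈ 2520

d = 1/p = 1000/1.54 mas = 649.4 pc
M = m − 5 log₁₀ d + 5 = 5.39 − 5·2.8125 + 5 = -3.672
M − M_☉ = -3.672 − 4.83 = -8.502
L/L_☉ = 10^(−0.4 × -8.502) = 2517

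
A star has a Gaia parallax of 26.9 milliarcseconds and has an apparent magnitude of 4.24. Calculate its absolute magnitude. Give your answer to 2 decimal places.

M ≈ 1.39

p = 26.9 mas = 0.0269″ → d = 1/p = 37.17 pc
5 log₁₀(d/10 pc) = 5 log₁₀(37.17) − 5 = 2.851
M = m − 5 log₁₀(d/10) = 4.24 − 2.851 = 1.389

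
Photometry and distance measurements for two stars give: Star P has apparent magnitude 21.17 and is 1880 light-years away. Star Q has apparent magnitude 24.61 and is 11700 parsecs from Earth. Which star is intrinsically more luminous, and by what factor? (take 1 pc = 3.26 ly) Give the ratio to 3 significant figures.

Star Q is more luminous, by a factor of 17.3.

Star P: d = 1880 ly / 3.26 = 576.7 pc
Star P: M = m − 5 log₁₀ d + 5 = 21.17 − 5·2.7609 + 5 = 12.365
Star Q: M = m − 5 log₁₀ d + 5 = 24.61 − 5·4.0682 + 5 = 9.269
ΔM = M_P − M_Q = 12.365 − (9.269) = 3.096; smaller M is more luminous → Star Q.
L ratio = 10^(0.4 |ΔM|) = 10^1.238 = 17.32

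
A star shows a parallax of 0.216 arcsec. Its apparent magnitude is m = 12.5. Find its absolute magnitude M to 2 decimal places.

d = 1/p = 1/0.216″ = 4.630 pc
5 log₁₀(d/10 pc) = 5 log₁₀(4.630) − 5 = -1.672
M = m − 5 log₁₀(d/10) = 12.5 + 1.672 = 14.172

M ≈ 14.17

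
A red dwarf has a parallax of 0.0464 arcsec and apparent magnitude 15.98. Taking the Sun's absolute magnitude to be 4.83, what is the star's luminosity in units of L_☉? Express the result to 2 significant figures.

L/L_☉ ≈ 1.6×10^-4

d = 1/p = 1/0.0464″ = 21.55 pc
M = m − 5 log₁₀ d + 5 = 15.98 − 5·1.3335 + 5 = 14.313
M − M_☉ = 14.313 − 4.83 = 9.483
L/L_☉ = 10^(−0.4 × 9.483) = 1.611×10^-4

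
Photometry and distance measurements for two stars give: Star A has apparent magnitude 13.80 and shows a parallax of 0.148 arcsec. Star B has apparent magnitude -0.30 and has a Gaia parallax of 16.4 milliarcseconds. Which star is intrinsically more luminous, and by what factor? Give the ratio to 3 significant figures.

Star B is more luminous, by a factor of 3.55×10^7.

Star A: d = 1/p = 1/0.148″ = 6.757 pc
Star A: M = m − 5 log₁₀ d + 5 = 13.80 − 5·0.8297 + 5 = 14.651
Star B: p = 16.4 mas = 0.0164″ → d = 1/p = 60.98 pc
Star B: M = m − 5 log₁₀ d + 5 = -0.30 − 5·1.7852 + 5 = -4.226
ΔM = M_A − M_B = 14.651 − (-4.226) = 18.877; smaller M is more luminous → Star B.
L ratio = 10^(0.4 |ΔM|) = 10^7.551 = 3.555×10^7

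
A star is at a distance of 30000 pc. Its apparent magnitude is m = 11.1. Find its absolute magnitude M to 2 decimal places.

5 log₁₀(d/10 pc) = 5 log₁₀(30000) − 5 = 17.386
M = m − 5 log₁₀(d/10) = 11.1 − 17.386 = -6.286

M ≈ -6.29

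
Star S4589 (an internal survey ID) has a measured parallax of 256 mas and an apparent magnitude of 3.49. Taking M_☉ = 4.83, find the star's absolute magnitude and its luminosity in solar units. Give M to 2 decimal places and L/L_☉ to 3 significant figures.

M ≈ 5.53; L/L_☉ ≈ 0.524

d = 1/p = 1000/256 mas = 3.906 pc
M = m − 5 log₁₀ d + 5 = 3.49 − 5·0.5918 + 5 = 5.531
M − M_☉ = 5.531 − 4.83 = 0.701
L/L_☉ = 10^(−0.4 × 0.701) = 0.5242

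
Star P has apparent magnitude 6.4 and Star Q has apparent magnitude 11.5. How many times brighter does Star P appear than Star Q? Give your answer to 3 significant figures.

110

Δm = 6.4 − (11.5) = -5.1
Flux ratio = 10^(−0.4 Δm) = 10^(−0.4 × -5.1) = 10^2.040 = 109.6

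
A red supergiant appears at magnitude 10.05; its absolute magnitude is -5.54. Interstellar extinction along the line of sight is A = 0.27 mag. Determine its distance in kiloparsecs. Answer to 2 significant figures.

d ≈ 12 kpc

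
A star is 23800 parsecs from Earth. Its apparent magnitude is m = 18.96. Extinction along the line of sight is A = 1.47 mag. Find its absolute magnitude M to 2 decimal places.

M ≈ 0.61

5 log₁₀(d/10 pc) = 5 log₁₀(23800) − 5 = 16.883
M = m − 5 log₁₀(d/10) − A = 18.96 − 16.883 − 1.47 = 0.607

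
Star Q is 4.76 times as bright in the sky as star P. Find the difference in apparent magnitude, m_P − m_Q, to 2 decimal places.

m_P − m_Q ≈ 1.69

Pogson: Δm = −2.5 log₁₀(ratio) = −2.5 log₁₀(4.76) = −2.5 × 0.6776 = -1.694
Star Q is brighter so has the smaller magnitude: m_P − m_Q is positive.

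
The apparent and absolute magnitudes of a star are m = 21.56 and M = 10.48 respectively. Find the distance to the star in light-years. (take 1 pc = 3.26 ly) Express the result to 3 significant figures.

Distance modulus: m − M = 21.56 − (10.48) = 11.080
m − M = 5 log₁₀ d − 5
log₁₀ d = (m − M)/5 + 1 = 3.2160
d = 10^3.2160 = 1644 pc
= 5361 ly

d ≈ 5360 ly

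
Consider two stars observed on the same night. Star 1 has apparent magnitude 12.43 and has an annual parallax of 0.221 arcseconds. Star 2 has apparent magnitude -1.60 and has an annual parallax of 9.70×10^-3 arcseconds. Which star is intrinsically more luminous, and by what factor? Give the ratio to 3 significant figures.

Star 2 is more luminous, by a factor of 2.12×10^8.

Star 1: d = 1/p = 1/0.221″ = 4.525 pc
Star 1: M = m − 5 log₁₀ d + 5 = 12.43 − 5·0.6556 + 5 = 14.152
Star 2: d = 1/p = 1/9.70×10^-3″ = 103.1 pc
Star 2: M = m − 5 log₁₀ d + 5 = -1.60 − 5·2.0132 + 5 = -6.666
ΔM = M_1 − M_2 = 14.152 − (-6.666) = 20.818; smaller M is more luminous → Star 2.
L ratio = 10^(0.4 |ΔM|) = 10^8.327 = 2.124×10^8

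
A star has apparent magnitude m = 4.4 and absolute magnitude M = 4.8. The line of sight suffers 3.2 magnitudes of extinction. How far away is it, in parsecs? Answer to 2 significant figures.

d ≈ 1.9 pc

m − M = 5 log₁₀(d/10 pc) + A  ⇒  4.4 − (4.8) − 3.2 = 5 log₁₀(d/10)
-3.600 = 5 log₁₀(d/10)
log₁₀ d = (m − M − A)/5 + 1 = 0.2800
d = 10^0.2800 = 1.905 pc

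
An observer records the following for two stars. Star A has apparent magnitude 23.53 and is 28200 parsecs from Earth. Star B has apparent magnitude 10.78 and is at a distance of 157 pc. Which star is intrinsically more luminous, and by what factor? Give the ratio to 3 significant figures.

Star A: M = m − 5 log₁₀ d + 5 = 23.53 − 5·4.4502 + 5 = 6.279
Star B: M = m − 5 log₁₀ d + 5 = 10.78 − 5·2.1959 + 5 = 4.801
ΔM = M_A − M_B = 6.279 − (4.801) = 1.478; smaller M is more luminous → Star B.
L ratio = 10^(0.4 |ΔM|) = 10^0.591 = 3.902

Star B is more luminous, by a factor of 3.90.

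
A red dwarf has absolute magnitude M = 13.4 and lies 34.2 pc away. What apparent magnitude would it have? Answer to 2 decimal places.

m ≈ 16.07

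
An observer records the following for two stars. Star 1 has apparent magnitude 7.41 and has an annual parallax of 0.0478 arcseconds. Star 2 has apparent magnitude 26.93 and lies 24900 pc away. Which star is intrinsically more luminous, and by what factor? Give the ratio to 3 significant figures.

Star 1 is more luminous, by a factor of 45.4.

Star 1: d = 1/p = 1/0.0478″ = 20.92 pc
Star 1: M = m − 5 log₁₀ d + 5 = 7.41 − 5·1.3206 + 5 = 5.807
Star 2: M = m − 5 log₁₀ d + 5 = 26.93 − 5·4.3962 + 5 = 9.949
ΔM = M_1 − M_2 = 5.807 − (9.949) = -4.142; smaller M is more luminous → Star 1.
L ratio = 10^(0.4 |ΔM|) = 10^1.657 = 45.37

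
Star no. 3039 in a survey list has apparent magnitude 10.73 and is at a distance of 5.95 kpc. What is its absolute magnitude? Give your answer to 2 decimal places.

M ≈ -3.14

d = 5.95 kpc = 5950 pc
5 log₁₀(d/10 pc) = 5 log₁₀(5950) − 5 = 13.873
M = m − 5 log₁₀(d/10) = 10.73 − 13.873 = -3.143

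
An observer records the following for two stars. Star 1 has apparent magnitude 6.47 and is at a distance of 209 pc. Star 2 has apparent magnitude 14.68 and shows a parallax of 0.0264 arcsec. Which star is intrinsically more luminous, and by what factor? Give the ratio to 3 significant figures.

Star 1 is more luminous, by a factor of 58500.

Star 1: M = m − 5 log₁₀ d + 5 = 6.47 − 5·2.3201 + 5 = -0.131
Star 2: d = 1/p = 1/0.0264″ = 37.88 pc
Star 2: M = m − 5 log₁₀ d + 5 = 14.68 − 5·1.5784 + 5 = 11.788
ΔM = M_1 − M_2 = -0.131 − (11.788) = -11.919; smaller M is more luminous → Star 1.
L ratio = 10^(0.4 |ΔM|) = 10^4.768 = 58550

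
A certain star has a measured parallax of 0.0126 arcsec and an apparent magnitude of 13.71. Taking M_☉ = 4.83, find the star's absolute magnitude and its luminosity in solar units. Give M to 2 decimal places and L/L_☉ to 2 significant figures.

d = 1/p = 1/0.0126″ = 79.37 pc
M = m − 5 log₁₀ d + 5 = 13.71 − 5·1.8996 + 5 = 9.212
M − M_☉ = 9.212 − 4.83 = 4.382
L/L_☉ = 10^(−0.4 × 4.382) = 0.01767

M ≈ 9.21; L/L_☉ ≈ 0.018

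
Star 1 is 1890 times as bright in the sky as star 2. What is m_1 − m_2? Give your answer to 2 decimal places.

m_1 − m_2 ≈ -8.19

Pogson: Δm = −2.5 log₁₀(ratio) = −2.5 log₁₀(1890) = −2.5 × 3.2765 = -8.191
Star 1 is brighter, so it has the smaller magnitude: the difference is negative.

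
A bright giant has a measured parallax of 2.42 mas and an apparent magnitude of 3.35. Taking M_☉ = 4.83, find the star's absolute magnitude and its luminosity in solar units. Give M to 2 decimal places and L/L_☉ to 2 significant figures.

d = 1/p = 1000/2.42 mas = 413.2 pc
M = m − 5 log₁₀ d + 5 = 3.35 − 5·2.6162 + 5 = -4.731
M − M_☉ = -4.731 − 4.83 = -9.561
L/L_☉ = 10^(−0.4 × -9.561) = 6674

M ≈ -4.73; L/L_☉ ≈ 6700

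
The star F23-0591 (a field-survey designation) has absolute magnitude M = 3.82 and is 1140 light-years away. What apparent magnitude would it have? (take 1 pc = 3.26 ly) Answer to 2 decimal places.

d = 1140 ly / 3.26 = 349.7 pc
m = M + 5 log₁₀ d − 5 = 3.82 + 5·2.5437 − 5 = 11.538

m ≈ 11.54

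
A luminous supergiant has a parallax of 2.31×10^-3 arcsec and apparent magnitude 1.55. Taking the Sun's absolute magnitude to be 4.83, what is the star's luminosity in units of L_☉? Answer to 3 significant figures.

L/L_☉ ≈ 38400

d = 1/p = 1/2.31×10^-3″ = 432.9 pc
M = m − 5 log₁₀ d + 5 = 1.55 − 5·2.6364 + 5 = -6.632
M − M_☉ = -6.632 − 4.83 = -11.462
L/L_☉ = 10^(−0.4 × -11.462) = 38440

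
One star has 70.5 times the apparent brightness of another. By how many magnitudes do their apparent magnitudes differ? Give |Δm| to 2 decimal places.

Pogson: Δm = −2.5 log₁₀(ratio) = −2.5 log₁₀(70.5) = −2.5 × 1.8482 = -4.620

|Δm| ≈ 4.62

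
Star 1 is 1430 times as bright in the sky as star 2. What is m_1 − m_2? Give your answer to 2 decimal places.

m_1 − m_2 ≈ -7.89

Pogson: Δm = −2.5 log₁₀(ratio) = −2.5 log₁₀(1430) = −2.5 × 3.1553 = -7.888
Star 1 is brighter, so it has the smaller magnitude: the difference is negative.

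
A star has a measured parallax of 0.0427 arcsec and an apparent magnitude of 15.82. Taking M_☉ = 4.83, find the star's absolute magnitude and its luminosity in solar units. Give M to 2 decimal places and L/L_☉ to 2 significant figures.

d = 1/p = 1/0.0427″ = 23.42 pc
M = m − 5 log₁₀ d + 5 = 15.82 − 5·1.3696 + 5 = 13.972
M − M_☉ = 13.972 − 4.83 = 9.142
L/L_☉ = 10^(−0.4 × 9.142) = 2.204×10^-4

M ≈ 13.97; L/L_☉ ≈ 2.2×10^-4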